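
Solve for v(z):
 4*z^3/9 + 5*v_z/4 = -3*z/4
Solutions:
 v(z) = C1 - 4*z^4/45 - 3*z^2/10


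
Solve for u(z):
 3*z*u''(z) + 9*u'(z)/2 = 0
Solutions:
 u(z) = C1 + C2/sqrt(z)


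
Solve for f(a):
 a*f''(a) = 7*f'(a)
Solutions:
 f(a) = C1 + C2*a^8


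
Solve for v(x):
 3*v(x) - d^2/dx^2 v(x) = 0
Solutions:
 v(x) = C1*exp(-sqrt(3)*x) + C2*exp(sqrt(3)*x)


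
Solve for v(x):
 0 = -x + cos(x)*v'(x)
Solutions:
 v(x) = C1 + Integral(x/cos(x), x)


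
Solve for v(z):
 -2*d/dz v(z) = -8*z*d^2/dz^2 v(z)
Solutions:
 v(z) = C1 + C2*z^(5/4)


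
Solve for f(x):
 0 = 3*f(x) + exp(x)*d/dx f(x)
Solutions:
 f(x) = C1*exp(3*exp(-x))


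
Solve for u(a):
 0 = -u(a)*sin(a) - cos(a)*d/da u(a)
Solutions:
 u(a) = C1*cos(a)


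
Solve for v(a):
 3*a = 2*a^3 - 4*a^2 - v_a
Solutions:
 v(a) = C1 + a^4/2 - 4*a^3/3 - 3*a^2/2


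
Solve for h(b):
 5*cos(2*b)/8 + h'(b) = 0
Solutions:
 h(b) = C1 - 5*sin(2*b)/16


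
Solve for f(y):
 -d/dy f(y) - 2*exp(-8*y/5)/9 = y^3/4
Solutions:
 f(y) = C1 - y^4/16 + 5*exp(-8*y/5)/36


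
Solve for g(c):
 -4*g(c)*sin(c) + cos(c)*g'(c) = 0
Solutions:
 g(c) = C1/cos(c)^4


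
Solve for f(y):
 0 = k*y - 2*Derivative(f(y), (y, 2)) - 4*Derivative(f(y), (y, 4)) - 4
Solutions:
 f(y) = C1 + C2*y + C3*sin(sqrt(2)*y/2) + C4*cos(sqrt(2)*y/2) + k*y^3/12 - y^2


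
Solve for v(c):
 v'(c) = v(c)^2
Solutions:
 v(c) = -1/(C1 + c)


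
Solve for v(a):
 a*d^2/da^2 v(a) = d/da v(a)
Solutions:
 v(a) = C1 + C2*a^2


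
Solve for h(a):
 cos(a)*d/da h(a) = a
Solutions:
 h(a) = C1 + Integral(a/cos(a), a)


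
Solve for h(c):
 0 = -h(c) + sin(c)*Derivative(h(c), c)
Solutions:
 h(c) = C1*sqrt(cos(c) - 1)/sqrt(cos(c) + 1)


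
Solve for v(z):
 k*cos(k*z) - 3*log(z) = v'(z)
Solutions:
 v(z) = C1 + k*Piecewise((sin(k*z)/k, Ne(k, 0)), (z, True)) - 3*z*log(z) + 3*z


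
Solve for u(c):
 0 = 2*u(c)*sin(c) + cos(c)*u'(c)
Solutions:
 u(c) = C1*cos(c)^2


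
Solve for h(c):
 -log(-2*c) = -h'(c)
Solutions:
 h(c) = C1 + c*log(-c) + c*(-1 + log(2))


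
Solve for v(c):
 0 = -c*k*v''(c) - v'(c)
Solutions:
 v(c) = C1 + c^(((re(k) - 1)*re(k) + im(k)^2)/(re(k)^2 + im(k)^2))*(C2*sin(log(c)*Abs(im(k))/(re(k)^2 + im(k)^2)) + C3*cos(log(c)*im(k)/(re(k)^2 + im(k)^2)))


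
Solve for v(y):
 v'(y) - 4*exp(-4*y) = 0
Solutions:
 v(y) = C1 - exp(-4*y)


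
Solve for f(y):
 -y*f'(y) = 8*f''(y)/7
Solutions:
 f(y) = C1 + C2*erf(sqrt(7)*y/4)


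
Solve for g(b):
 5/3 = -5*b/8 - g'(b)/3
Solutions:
 g(b) = C1 - 15*b^2/16 - 5*b


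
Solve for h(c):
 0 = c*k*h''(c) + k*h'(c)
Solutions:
 h(c) = C1 + C2*log(c)


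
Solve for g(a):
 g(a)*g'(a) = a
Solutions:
 g(a) = -sqrt(C1 + a^2)
 g(a) = sqrt(C1 + a^2)


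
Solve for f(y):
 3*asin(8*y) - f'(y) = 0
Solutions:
 f(y) = C1 + 3*y*asin(8*y) + 3*sqrt(1 - 64*y^2)/8


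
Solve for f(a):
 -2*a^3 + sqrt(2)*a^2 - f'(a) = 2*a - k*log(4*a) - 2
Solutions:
 f(a) = C1 - a^4/2 + sqrt(2)*a^3/3 - a^2 + a*k*log(a) - a*k + a*k*log(4) + 2*a


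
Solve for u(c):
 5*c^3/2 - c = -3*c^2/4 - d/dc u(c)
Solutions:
 u(c) = C1 - 5*c^4/8 - c^3/4 + c^2/2


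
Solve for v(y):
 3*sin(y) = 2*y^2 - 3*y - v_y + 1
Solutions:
 v(y) = C1 + 2*y^3/3 - 3*y^2/2 + y + 3*cos(y)


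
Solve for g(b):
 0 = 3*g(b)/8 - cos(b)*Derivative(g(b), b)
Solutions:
 g(b) = C1*(sin(b) + 1)^(3/16)/(sin(b) - 1)^(3/16)


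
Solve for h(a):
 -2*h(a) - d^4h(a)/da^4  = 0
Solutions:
 h(a) = (C1*sin(2^(3/4)*a/2) + C2*cos(2^(3/4)*a/2))*exp(-2^(3/4)*a/2) + (C3*sin(2^(3/4)*a/2) + C4*cos(2^(3/4)*a/2))*exp(2^(3/4)*a/2)


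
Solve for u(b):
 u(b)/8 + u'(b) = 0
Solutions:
 u(b) = C1*exp(-b/8)


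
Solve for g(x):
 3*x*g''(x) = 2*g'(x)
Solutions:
 g(x) = C1 + C2*x^(5/3)


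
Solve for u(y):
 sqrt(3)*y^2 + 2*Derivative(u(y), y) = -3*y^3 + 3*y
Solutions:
 u(y) = C1 - 3*y^4/8 - sqrt(3)*y^3/6 + 3*y^2/4


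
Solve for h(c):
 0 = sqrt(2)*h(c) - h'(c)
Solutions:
 h(c) = C1*exp(sqrt(2)*c)


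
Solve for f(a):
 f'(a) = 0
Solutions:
 f(a) = C1


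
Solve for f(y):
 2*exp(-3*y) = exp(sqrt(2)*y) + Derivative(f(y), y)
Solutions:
 f(y) = C1 - sqrt(2)*exp(sqrt(2)*y)/2 - 2*exp(-3*y)/3


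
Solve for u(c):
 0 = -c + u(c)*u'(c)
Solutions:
 u(c) = -sqrt(C1 + c^2)
 u(c) = sqrt(C1 + c^2)


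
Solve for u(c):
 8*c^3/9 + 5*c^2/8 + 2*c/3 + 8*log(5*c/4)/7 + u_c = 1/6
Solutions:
 u(c) = C1 - 2*c^4/9 - 5*c^3/24 - c^2/3 - 8*c*log(c)/7 - 8*c*log(5)/7 + 55*c/42 + 16*c*log(2)/7


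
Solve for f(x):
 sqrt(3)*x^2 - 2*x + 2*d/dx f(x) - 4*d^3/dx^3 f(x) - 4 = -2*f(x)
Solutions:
 f(x) = C3*exp(x) - sqrt(3)*x^2/2 + x + sqrt(3)*x + (C1*sin(x/2) + C2*cos(x/2))*exp(-x/2) - sqrt(3) + 1


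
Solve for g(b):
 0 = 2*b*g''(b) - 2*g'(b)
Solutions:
 g(b) = C1 + C2*b^2


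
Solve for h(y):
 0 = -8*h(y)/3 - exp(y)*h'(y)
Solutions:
 h(y) = C1*exp(8*exp(-y)/3)


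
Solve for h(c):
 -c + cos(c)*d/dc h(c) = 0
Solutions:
 h(c) = C1 + Integral(c/cos(c), c)


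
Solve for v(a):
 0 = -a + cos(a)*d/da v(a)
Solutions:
 v(a) = C1 + Integral(a/cos(a), a)


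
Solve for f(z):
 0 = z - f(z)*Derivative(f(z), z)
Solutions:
 f(z) = -sqrt(C1 + z^2)
 f(z) = sqrt(C1 + z^2)


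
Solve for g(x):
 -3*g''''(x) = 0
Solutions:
 g(x) = C1 + C2*x + C3*x^2 + C4*x^3


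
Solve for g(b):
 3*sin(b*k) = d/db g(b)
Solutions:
 g(b) = C1 - 3*cos(b*k)/k


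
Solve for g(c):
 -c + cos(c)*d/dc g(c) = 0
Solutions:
 g(c) = C1 + Integral(c/cos(c), c)


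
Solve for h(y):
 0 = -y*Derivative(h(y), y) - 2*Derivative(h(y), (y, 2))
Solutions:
 h(y) = C1 + C2*erf(y/2)


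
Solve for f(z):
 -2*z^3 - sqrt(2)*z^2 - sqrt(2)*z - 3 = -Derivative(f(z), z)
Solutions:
 f(z) = C1 + z^4/2 + sqrt(2)*z^3/3 + sqrt(2)*z^2/2 + 3*z


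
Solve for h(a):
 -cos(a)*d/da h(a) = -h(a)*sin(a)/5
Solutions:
 h(a) = C1/cos(a)^(1/5)


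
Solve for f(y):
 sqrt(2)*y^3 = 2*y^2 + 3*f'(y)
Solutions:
 f(y) = C1 + sqrt(2)*y^4/12 - 2*y^3/9


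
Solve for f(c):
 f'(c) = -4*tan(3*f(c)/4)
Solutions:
 f(c) = -4*asin(C1*exp(-3*c))/3 + 4*pi/3
 f(c) = 4*asin(C1*exp(-3*c))/3


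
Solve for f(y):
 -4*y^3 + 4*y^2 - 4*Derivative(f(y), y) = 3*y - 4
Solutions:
 f(y) = C1 - y^4/4 + y^3/3 - 3*y^2/8 + y


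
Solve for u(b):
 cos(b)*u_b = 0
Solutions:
 u(b) = C1


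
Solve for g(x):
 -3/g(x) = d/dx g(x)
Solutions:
 g(x) = -sqrt(C1 - 6*x)
 g(x) = sqrt(C1 - 6*x)


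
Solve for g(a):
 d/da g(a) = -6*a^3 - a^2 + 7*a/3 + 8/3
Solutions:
 g(a) = C1 - 3*a^4/2 - a^3/3 + 7*a^2/6 + 8*a/3


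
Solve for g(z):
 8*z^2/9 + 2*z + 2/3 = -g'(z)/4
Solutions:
 g(z) = C1 - 32*z^3/27 - 4*z^2 - 8*z/3


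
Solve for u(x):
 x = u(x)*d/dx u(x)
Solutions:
 u(x) = -sqrt(C1 + x^2)
 u(x) = sqrt(C1 + x^2)


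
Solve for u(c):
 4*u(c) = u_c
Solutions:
 u(c) = C1*exp(4*c)


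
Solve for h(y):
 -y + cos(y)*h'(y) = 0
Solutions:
 h(y) = C1 + Integral(y/cos(y), y)


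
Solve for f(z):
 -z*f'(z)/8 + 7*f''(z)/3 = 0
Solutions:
 f(z) = C1 + C2*erfi(sqrt(21)*z/28)


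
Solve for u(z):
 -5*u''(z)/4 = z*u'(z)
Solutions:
 u(z) = C1 + C2*erf(sqrt(10)*z/5)


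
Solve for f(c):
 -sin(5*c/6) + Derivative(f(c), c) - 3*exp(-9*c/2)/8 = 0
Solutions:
 f(c) = C1 - 6*cos(5*c/6)/5 - exp(-9*c/2)/12


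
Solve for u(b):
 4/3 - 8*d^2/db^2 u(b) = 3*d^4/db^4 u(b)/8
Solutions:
 u(b) = C1 + C2*b + C3*sin(8*sqrt(3)*b/3) + C4*cos(8*sqrt(3)*b/3) + b^2/12


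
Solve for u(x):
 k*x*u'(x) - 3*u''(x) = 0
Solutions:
 u(x) = Piecewise((-sqrt(6)*sqrt(pi)*C1*erf(sqrt(6)*x*sqrt(-k)/6)/(2*sqrt(-k)) - C2, (k > 0) | (k < 0)), (-C1*x - C2, True))


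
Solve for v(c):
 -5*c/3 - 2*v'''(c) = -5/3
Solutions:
 v(c) = C1 + C2*c + C3*c^2 - 5*c^4/144 + 5*c^3/36


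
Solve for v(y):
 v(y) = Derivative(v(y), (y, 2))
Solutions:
 v(y) = C1*exp(-y) + C2*exp(y)


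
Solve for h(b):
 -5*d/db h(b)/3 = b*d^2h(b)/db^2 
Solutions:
 h(b) = C1 + C2/b^(2/3)


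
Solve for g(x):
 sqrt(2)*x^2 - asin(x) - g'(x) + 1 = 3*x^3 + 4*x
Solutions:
 g(x) = C1 - 3*x^4/4 + sqrt(2)*x^3/3 - 2*x^2 - x*asin(x) + x - sqrt(1 - x^2)


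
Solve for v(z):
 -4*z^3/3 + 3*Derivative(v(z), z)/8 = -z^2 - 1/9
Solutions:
 v(z) = C1 + 8*z^4/9 - 8*z^3/9 - 8*z/27


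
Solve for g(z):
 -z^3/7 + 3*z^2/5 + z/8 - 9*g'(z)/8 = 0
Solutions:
 g(z) = C1 - 2*z^4/63 + 8*z^3/45 + z^2/18


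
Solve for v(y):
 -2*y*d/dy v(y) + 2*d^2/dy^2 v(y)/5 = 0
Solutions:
 v(y) = C1 + C2*erfi(sqrt(10)*y/2)


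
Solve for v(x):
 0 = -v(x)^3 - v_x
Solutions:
 v(x) = -sqrt(2)*sqrt(-1/(C1 - x))/2
 v(x) = sqrt(2)*sqrt(-1/(C1 - x))/2


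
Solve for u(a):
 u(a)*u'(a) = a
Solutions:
 u(a) = -sqrt(C1 + a^2)
 u(a) = sqrt(C1 + a^2)


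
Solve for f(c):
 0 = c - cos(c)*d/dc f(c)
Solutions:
 f(c) = C1 + Integral(c/cos(c), c)


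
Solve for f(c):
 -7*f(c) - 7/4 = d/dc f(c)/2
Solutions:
 f(c) = C1*exp(-14*c) - 1/4


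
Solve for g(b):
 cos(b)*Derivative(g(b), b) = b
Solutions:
 g(b) = C1 + Integral(b/cos(b), b)


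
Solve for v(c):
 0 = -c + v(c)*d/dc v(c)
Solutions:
 v(c) = -sqrt(C1 + c^2)
 v(c) = sqrt(C1 + c^2)


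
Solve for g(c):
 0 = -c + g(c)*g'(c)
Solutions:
 g(c) = -sqrt(C1 + c^2)
 g(c) = sqrt(C1 + c^2)


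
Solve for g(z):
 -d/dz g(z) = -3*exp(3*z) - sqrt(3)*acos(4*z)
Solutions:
 g(z) = C1 + sqrt(3)*(z*acos(4*z) - sqrt(1 - 16*z^2)/4) + exp(3*z)


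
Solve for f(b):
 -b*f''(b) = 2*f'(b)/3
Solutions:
 f(b) = C1 + C2*b^(1/3)


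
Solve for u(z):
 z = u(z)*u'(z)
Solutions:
 u(z) = -sqrt(C1 + z^2)
 u(z) = sqrt(C1 + z^2)


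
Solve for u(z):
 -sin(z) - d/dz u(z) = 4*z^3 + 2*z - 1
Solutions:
 u(z) = C1 - z^4 - z^2 + z + cos(z)


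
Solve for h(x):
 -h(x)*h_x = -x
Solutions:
 h(x) = -sqrt(C1 + x^2)
 h(x) = sqrt(C1 + x^2)


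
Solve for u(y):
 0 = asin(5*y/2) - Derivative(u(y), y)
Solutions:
 u(y) = C1 + y*asin(5*y/2) + sqrt(4 - 25*y^2)/5


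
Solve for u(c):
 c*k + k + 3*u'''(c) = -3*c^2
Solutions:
 u(c) = C1 + C2*c + C3*c^2 - c^5/60 - c^4*k/72 - c^3*k/18


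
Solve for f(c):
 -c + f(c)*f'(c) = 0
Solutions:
 f(c) = -sqrt(C1 + c^2)
 f(c) = sqrt(C1 + c^2)


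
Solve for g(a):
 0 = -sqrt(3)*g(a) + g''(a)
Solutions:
 g(a) = C1*exp(-3^(1/4)*a) + C2*exp(3^(1/4)*a)


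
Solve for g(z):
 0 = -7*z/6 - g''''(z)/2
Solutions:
 g(z) = C1 + C2*z + C3*z^2 + C4*z^3 - 7*z^5/360


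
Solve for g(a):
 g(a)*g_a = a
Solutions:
 g(a) = -sqrt(C1 + a^2)
 g(a) = sqrt(C1 + a^2)


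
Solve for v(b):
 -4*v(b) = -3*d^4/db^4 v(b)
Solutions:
 v(b) = C1*exp(-sqrt(2)*3^(3/4)*b/3) + C2*exp(sqrt(2)*3^(3/4)*b/3) + C3*sin(sqrt(2)*3^(3/4)*b/3) + C4*cos(sqrt(2)*3^(3/4)*b/3)


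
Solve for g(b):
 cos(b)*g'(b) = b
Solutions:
 g(b) = C1 + Integral(b/cos(b), b)


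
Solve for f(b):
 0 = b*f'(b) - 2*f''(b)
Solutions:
 f(b) = C1 + C2*erfi(b/2)


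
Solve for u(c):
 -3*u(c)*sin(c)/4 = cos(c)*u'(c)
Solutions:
 u(c) = C1*cos(c)^(3/4)


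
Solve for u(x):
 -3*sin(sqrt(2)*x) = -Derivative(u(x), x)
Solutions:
 u(x) = C1 - 3*sqrt(2)*cos(sqrt(2)*x)/2


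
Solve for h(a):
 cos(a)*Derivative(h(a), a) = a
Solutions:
 h(a) = C1 + Integral(a/cos(a), a)


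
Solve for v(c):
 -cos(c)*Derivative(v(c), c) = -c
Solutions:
 v(c) = C1 + Integral(c/cos(c), c)


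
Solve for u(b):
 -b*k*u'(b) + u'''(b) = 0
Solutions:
 u(b) = C1 + Integral(C2*airyai(b*k^(1/3)) + C3*airybi(b*k^(1/3)), b)


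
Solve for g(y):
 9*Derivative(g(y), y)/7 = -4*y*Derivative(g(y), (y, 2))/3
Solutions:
 g(y) = C1 + C2*y^(1/28)


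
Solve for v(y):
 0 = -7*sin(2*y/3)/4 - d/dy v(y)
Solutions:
 v(y) = C1 + 21*cos(2*y/3)/8


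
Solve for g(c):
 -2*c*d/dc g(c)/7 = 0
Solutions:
 g(c) = C1


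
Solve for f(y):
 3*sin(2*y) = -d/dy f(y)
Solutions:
 f(y) = C1 + 3*cos(2*y)/2


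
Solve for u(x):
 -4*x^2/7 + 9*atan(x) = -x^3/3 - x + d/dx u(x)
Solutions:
 u(x) = C1 + x^4/12 - 4*x^3/21 + x^2/2 + 9*x*atan(x) - 9*log(x^2 + 1)/2


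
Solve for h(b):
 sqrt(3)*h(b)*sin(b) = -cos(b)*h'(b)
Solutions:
 h(b) = C1*cos(b)^(sqrt(3))


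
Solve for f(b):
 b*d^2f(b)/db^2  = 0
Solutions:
 f(b) = C1 + C2*b


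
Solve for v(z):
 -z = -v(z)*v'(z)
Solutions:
 v(z) = -sqrt(C1 + z^2)
 v(z) = sqrt(C1 + z^2)


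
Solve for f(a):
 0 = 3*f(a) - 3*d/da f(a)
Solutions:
 f(a) = C1*exp(a)


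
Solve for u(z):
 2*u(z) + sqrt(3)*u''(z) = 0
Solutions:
 u(z) = C1*sin(sqrt(2)*3^(3/4)*z/3) + C2*cos(sqrt(2)*3^(3/4)*z/3)


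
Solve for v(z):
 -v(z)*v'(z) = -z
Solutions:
 v(z) = -sqrt(C1 + z^2)
 v(z) = sqrt(C1 + z^2)


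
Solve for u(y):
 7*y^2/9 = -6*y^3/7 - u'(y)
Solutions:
 u(y) = C1 - 3*y^4/14 - 7*y^3/27


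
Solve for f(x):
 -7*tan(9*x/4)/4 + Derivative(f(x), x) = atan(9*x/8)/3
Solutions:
 f(x) = C1 + x*atan(9*x/8)/3 - 4*log(81*x^2 + 64)/27 - 7*log(cos(9*x/4))/9


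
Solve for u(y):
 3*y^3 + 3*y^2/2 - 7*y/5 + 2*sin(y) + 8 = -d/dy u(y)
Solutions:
 u(y) = C1 - 3*y^4/4 - y^3/2 + 7*y^2/10 - 8*y + 2*cos(y)


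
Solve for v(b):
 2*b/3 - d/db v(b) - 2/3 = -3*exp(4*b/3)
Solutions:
 v(b) = C1 + b^2/3 - 2*b/3 + 9*exp(4*b/3)/4


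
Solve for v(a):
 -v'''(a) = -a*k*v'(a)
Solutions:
 v(a) = C1 + Integral(C2*airyai(a*k^(1/3)) + C3*airybi(a*k^(1/3)), a)


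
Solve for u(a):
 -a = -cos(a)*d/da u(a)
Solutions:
 u(a) = C1 + Integral(a/cos(a), a)


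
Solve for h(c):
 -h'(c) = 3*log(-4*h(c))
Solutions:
 Integral(1/(log(-_y) + 2*log(2)), (_y, h(c)))/3 = C1 - c


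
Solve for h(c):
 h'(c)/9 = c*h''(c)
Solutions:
 h(c) = C1 + C2*c^(10/9)


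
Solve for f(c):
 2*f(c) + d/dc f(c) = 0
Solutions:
 f(c) = C1*exp(-2*c)


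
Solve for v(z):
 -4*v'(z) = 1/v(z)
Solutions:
 v(z) = -sqrt(C1 - 2*z)/2
 v(z) = sqrt(C1 - 2*z)/2


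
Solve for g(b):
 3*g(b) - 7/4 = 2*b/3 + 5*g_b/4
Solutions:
 g(b) = C1*exp(12*b/5) + 2*b/9 + 73/108


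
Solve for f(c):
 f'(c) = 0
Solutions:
 f(c) = C1


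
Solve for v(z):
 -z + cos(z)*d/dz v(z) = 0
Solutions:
 v(z) = C1 + Integral(z/cos(z), z)


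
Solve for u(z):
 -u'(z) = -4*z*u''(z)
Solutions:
 u(z) = C1 + C2*z^(5/4)


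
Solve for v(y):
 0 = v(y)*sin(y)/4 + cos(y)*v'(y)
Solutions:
 v(y) = C1*cos(y)^(1/4)


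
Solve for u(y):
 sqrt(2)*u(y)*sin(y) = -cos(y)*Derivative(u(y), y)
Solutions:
 u(y) = C1*cos(y)^(sqrt(2))


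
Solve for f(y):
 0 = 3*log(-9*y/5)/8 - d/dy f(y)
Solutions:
 f(y) = C1 + 3*y*log(-y)/8 + 3*y*(-log(5) - 1 + 2*log(3))/8


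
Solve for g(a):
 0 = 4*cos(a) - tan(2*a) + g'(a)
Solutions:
 g(a) = C1 - log(cos(2*a))/2 - 4*sin(a)


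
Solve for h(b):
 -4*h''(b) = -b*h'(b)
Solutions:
 h(b) = C1 + C2*erfi(sqrt(2)*b/4)


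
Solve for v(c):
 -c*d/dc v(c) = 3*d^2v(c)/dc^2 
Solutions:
 v(c) = C1 + C2*erf(sqrt(6)*c/6)


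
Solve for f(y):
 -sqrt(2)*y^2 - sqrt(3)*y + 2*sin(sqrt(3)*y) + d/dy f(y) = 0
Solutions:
 f(y) = C1 + sqrt(2)*y^3/3 + sqrt(3)*y^2/2 + 2*sqrt(3)*cos(sqrt(3)*y)/3


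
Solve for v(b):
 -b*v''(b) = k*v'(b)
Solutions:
 v(b) = C1 + b^(1 - re(k))*(C2*sin(log(b)*Abs(im(k))) + C3*cos(log(b)*im(k)))


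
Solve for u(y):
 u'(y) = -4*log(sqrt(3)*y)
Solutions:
 u(y) = C1 - 4*y*log(y) - y*log(9) + 4*y


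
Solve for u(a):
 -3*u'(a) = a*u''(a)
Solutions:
 u(a) = C1 + C2/a^2


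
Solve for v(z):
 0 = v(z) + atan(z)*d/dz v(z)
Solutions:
 v(z) = C1*exp(-Integral(1/atan(z), z))


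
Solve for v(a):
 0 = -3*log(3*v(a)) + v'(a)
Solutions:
 -Integral(1/(log(_y) + log(3)), (_y, v(a)))/3 = C1 - a


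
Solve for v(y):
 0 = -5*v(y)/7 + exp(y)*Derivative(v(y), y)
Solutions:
 v(y) = C1*exp(-5*exp(-y)/7)


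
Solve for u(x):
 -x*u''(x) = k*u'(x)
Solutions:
 u(x) = C1 + x^(1 - re(k))*(C2*sin(log(x)*Abs(im(k))) + C3*cos(log(x)*im(k)))


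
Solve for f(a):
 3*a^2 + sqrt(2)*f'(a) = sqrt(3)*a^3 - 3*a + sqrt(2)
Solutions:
 f(a) = C1 + sqrt(6)*a^4/8 - sqrt(2)*a^3/2 - 3*sqrt(2)*a^2/4 + a


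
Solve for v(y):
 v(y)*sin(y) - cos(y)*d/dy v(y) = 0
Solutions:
 v(y) = C1/cos(y)


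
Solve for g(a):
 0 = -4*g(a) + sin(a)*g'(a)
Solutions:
 g(a) = C1*(cos(a)^2 - 2*cos(a) + 1)/(cos(a)^2 + 2*cos(a) + 1)


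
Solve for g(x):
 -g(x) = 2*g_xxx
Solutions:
 g(x) = C3*exp(-2^(2/3)*x/2) + (C1*sin(2^(2/3)*sqrt(3)*x/4) + C2*cos(2^(2/3)*sqrt(3)*x/4))*exp(2^(2/3)*x/4)


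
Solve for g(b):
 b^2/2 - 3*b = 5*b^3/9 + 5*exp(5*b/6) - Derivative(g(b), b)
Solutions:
 g(b) = C1 + 5*b^4/36 - b^3/6 + 3*b^2/2 + 6*exp(5*b/6)


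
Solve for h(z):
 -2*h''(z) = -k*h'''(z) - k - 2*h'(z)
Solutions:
 h(z) = C1 + C2*exp(z*(1 - sqrt(1 - 2*k))/k) + C3*exp(z*(sqrt(1 - 2*k) + 1)/k) - k*z/2


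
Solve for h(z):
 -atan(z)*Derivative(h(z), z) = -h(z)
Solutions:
 h(z) = C1*exp(Integral(1/atan(z), z))


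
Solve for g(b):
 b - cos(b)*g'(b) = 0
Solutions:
 g(b) = C1 + Integral(b/cos(b), b)


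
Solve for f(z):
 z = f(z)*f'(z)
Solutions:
 f(z) = -sqrt(C1 + z^2)
 f(z) = sqrt(C1 + z^2)


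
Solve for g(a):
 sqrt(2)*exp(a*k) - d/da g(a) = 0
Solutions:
 g(a) = C1 + sqrt(2)*exp(a*k)/k


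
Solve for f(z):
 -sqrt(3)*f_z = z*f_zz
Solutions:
 f(z) = C1 + C2*z^(1 - sqrt(3))


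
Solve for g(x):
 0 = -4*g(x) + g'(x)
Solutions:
 g(x) = C1*exp(4*x)


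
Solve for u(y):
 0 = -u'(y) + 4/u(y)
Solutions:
 u(y) = -sqrt(C1 + 8*y)
 u(y) = sqrt(C1 + 8*y)


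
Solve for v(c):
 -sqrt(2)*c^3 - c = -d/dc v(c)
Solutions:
 v(c) = C1 + sqrt(2)*c^4/4 + c^2/2


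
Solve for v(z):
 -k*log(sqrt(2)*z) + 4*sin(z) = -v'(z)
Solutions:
 v(z) = C1 + k*z*(log(z) - 1) + k*z*log(2)/2 + 4*cos(z)


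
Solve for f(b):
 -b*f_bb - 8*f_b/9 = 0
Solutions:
 f(b) = C1 + C2*b^(1/9)


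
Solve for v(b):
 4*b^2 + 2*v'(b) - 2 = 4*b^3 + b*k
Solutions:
 v(b) = C1 + b^4/2 - 2*b^3/3 + b^2*k/4 + b


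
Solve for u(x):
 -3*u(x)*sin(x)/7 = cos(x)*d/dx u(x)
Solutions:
 u(x) = C1*cos(x)^(3/7)


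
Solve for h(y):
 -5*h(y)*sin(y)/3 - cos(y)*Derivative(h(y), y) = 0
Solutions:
 h(y) = C1*cos(y)^(5/3)


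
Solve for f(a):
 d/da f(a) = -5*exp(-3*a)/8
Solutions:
 f(a) = C1 + 5*exp(-3*a)/24


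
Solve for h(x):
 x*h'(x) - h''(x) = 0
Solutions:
 h(x) = C1 + C2*erfi(sqrt(2)*x/2)


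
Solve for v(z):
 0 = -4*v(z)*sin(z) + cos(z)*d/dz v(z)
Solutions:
 v(z) = C1/cos(z)^4


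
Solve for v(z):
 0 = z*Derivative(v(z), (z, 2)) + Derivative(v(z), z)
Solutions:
 v(z) = C1 + C2*log(z)


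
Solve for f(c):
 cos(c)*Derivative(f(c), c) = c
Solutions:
 f(c) = C1 + Integral(c/cos(c), c)


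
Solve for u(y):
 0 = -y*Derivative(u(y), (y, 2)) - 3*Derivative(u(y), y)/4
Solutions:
 u(y) = C1 + C2*y^(1/4)


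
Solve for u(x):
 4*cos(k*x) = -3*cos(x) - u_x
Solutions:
 u(x) = C1 - 3*sin(x) - 4*sin(k*x)/k


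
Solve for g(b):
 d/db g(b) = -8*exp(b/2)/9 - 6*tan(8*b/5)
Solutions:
 g(b) = C1 - 16*exp(b/2)/9 + 15*log(cos(8*b/5))/4


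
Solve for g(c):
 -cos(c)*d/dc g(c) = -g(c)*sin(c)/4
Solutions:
 g(c) = C1/cos(c)^(1/4)


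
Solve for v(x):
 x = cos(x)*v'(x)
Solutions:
 v(x) = C1 + Integral(x/cos(x), x)


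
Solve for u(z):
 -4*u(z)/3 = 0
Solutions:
 u(z) = 0


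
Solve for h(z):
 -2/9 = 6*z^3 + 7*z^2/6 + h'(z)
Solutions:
 h(z) = C1 - 3*z^4/2 - 7*z^3/18 - 2*z/9


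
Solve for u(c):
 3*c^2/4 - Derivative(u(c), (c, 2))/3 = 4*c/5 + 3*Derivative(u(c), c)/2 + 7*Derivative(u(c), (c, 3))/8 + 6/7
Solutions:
 u(c) = C1 + c^3/6 - 17*c^2/45 - 11191*c/11340 + (C2*sin(2*sqrt(185)*c/21) + C3*cos(2*sqrt(185)*c/21))*exp(-4*c/21)


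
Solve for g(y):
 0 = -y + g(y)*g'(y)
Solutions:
 g(y) = -sqrt(C1 + y^2)
 g(y) = sqrt(C1 + y^2)


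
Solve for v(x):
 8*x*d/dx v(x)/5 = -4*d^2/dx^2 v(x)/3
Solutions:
 v(x) = C1 + C2*erf(sqrt(15)*x/5)


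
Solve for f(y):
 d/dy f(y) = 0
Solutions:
 f(y) = C1


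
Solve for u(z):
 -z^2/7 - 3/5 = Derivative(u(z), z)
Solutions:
 u(z) = C1 - z^3/21 - 3*z/5


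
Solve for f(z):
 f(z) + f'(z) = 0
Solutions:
 f(z) = C1*exp(-z)


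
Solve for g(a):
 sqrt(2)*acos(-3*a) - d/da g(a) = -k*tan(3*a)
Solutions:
 g(a) = C1 - k*log(cos(3*a))/3 + sqrt(2)*(a*acos(-3*a) + sqrt(1 - 9*a^2)/3)


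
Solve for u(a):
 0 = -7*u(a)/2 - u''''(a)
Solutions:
 u(a) = (C1*sin(14^(1/4)*a/2) + C2*cos(14^(1/4)*a/2))*exp(-14^(1/4)*a/2) + (C3*sin(14^(1/4)*a/2) + C4*cos(14^(1/4)*a/2))*exp(14^(1/4)*a/2)


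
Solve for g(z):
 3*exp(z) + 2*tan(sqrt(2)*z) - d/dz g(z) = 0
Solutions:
 g(z) = C1 + 3*exp(z) - sqrt(2)*log(cos(sqrt(2)*z))


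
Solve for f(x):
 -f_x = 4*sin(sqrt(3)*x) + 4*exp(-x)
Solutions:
 f(x) = C1 + 4*sqrt(3)*cos(sqrt(3)*x)/3 + 4*exp(-x)


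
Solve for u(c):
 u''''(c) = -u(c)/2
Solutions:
 u(c) = (C1*sin(2^(1/4)*c/2) + C2*cos(2^(1/4)*c/2))*exp(-2^(1/4)*c/2) + (C3*sin(2^(1/4)*c/2) + C4*cos(2^(1/4)*c/2))*exp(2^(1/4)*c/2)


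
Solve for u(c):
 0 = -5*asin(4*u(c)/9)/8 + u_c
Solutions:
 Integral(1/asin(4*_y/9), (_y, u(c))) = C1 + 5*c/8


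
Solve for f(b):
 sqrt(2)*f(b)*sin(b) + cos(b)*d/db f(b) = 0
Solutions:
 f(b) = C1*cos(b)^(sqrt(2))


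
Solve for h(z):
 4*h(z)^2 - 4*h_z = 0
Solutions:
 h(z) = -1/(C1 + z)


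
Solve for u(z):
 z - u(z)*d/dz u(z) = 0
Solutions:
 u(z) = -sqrt(C1 + z^2)
 u(z) = sqrt(C1 + z^2)


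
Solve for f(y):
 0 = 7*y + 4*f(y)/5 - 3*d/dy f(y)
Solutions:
 f(y) = C1*exp(4*y/15) - 35*y/4 - 525/16


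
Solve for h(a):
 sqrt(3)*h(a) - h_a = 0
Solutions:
 h(a) = C1*exp(sqrt(3)*a)


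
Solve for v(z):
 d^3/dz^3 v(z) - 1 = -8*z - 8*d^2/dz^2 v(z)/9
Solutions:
 v(z) = C1 + C2*z + C3*exp(-8*z/9) - 3*z^3/2 + 45*z^2/8


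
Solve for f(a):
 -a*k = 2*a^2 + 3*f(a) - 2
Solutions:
 f(a) = -2*a^2/3 - a*k/3 + 2/3


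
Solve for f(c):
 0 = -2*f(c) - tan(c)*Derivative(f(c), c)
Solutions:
 f(c) = C1/sin(c)^2


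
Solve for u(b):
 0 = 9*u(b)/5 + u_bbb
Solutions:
 u(b) = C3*exp(-15^(2/3)*b/5) + (C1*sin(3*3^(1/6)*5^(2/3)*b/10) + C2*cos(3*3^(1/6)*5^(2/3)*b/10))*exp(15^(2/3)*b/10)


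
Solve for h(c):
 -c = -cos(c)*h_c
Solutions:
 h(c) = C1 + Integral(c/cos(c), c)


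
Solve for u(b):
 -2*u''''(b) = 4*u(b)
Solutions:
 u(b) = (C1*sin(2^(3/4)*b/2) + C2*cos(2^(3/4)*b/2))*exp(-2^(3/4)*b/2) + (C3*sin(2^(3/4)*b/2) + C4*cos(2^(3/4)*b/2))*exp(2^(3/4)*b/2)


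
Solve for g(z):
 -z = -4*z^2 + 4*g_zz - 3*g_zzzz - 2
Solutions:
 g(z) = C1 + C2*z + C3*exp(-2*sqrt(3)*z/3) + C4*exp(2*sqrt(3)*z/3) + z^4/12 - z^3/24 + z^2


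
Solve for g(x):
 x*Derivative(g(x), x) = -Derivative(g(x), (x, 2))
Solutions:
 g(x) = C1 + C2*erf(sqrt(2)*x/2)


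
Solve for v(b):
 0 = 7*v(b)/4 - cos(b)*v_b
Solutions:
 v(b) = C1*(sin(b) + 1)^(7/8)/(sin(b) - 1)^(7/8)


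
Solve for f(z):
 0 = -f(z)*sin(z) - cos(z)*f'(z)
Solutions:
 f(z) = C1*cos(z)


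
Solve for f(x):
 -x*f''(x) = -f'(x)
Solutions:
 f(x) = C1 + C2*x^2


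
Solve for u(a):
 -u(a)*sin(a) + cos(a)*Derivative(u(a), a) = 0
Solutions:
 u(a) = C1/cos(a)


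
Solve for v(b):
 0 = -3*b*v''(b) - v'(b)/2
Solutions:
 v(b) = C1 + C2*b^(5/6)


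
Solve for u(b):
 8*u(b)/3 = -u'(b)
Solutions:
 u(b) = C1*exp(-8*b/3)


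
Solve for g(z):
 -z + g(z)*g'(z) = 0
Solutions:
 g(z) = -sqrt(C1 + z^2)
 g(z) = sqrt(C1 + z^2)


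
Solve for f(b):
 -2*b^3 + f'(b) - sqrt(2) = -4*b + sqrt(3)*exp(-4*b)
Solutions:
 f(b) = C1 + b^4/2 - 2*b^2 + sqrt(2)*b - sqrt(3)*exp(-4*b)/4


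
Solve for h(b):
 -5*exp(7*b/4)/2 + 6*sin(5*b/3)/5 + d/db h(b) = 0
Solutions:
 h(b) = C1 + 10*exp(7*b/4)/7 + 18*cos(5*b/3)/25


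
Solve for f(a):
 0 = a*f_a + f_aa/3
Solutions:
 f(a) = C1 + C2*erf(sqrt(6)*a/2)


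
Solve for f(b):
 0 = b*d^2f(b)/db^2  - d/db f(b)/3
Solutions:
 f(b) = C1 + C2*b^(4/3)


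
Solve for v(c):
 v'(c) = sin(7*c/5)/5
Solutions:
 v(c) = C1 - cos(7*c/5)/7


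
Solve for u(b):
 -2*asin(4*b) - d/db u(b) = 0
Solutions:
 u(b) = C1 - 2*b*asin(4*b) - sqrt(1 - 16*b^2)/2


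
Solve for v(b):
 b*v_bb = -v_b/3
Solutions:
 v(b) = C1 + C2*b^(2/3)


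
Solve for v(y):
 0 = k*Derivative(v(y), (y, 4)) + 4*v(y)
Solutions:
 v(y) = C1*exp(-sqrt(2)*y*(-1/k)^(1/4)) + C2*exp(sqrt(2)*y*(-1/k)^(1/4)) + C3*exp(-sqrt(2)*I*y*(-1/k)^(1/4)) + C4*exp(sqrt(2)*I*y*(-1/k)^(1/4))


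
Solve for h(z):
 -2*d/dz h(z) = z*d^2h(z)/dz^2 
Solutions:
 h(z) = C1 + C2/z


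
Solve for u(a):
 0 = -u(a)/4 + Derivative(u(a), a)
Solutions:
 u(a) = C1*exp(a/4)


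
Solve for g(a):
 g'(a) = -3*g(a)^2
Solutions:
 g(a) = 1/(C1 + 3*a)


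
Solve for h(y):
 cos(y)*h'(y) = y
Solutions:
 h(y) = C1 + Integral(y/cos(y), y)


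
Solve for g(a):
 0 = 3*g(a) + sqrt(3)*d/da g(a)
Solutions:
 g(a) = C1*exp(-sqrt(3)*a)


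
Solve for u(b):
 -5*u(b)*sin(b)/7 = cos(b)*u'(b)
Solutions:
 u(b) = C1*cos(b)^(5/7)


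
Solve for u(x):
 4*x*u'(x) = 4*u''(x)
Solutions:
 u(x) = C1 + C2*erfi(sqrt(2)*x/2)


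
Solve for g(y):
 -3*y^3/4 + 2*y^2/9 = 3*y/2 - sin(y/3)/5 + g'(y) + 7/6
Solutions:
 g(y) = C1 - 3*y^4/16 + 2*y^3/27 - 3*y^2/4 - 7*y/6 - 3*cos(y/3)/5


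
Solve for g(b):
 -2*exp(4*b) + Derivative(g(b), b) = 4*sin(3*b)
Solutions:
 g(b) = C1 + exp(4*b)/2 - 4*cos(3*b)/3


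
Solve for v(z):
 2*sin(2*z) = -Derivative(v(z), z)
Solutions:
 v(z) = C1 + cos(2*z)


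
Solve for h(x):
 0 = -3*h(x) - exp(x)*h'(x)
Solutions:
 h(x) = C1*exp(3*exp(-x))


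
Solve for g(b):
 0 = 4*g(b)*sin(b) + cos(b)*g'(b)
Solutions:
 g(b) = C1*cos(b)^4


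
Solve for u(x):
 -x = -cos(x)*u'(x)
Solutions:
 u(x) = C1 + Integral(x/cos(x), x)


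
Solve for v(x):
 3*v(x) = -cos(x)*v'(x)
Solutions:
 v(x) = C1*(sin(x) - 1)^(3/2)/(sin(x) + 1)^(3/2)


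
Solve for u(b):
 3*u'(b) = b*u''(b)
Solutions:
 u(b) = C1 + C2*b^4


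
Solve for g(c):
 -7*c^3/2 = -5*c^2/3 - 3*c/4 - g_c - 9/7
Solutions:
 g(c) = C1 + 7*c^4/8 - 5*c^3/9 - 3*c^2/8 - 9*c/7


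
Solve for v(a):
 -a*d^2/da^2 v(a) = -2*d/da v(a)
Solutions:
 v(a) = C1 + C2*a^3


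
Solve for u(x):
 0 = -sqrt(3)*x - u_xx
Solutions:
 u(x) = C1 + C2*x - sqrt(3)*x^3/6


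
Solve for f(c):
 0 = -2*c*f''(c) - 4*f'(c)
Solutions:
 f(c) = C1 + C2/c


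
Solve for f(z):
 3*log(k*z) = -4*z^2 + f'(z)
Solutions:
 f(z) = C1 + 4*z^3/3 + 3*z*log(k*z) - 3*z


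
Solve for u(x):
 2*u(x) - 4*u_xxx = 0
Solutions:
 u(x) = C3*exp(2^(2/3)*x/2) + (C1*sin(2^(2/3)*sqrt(3)*x/4) + C2*cos(2^(2/3)*sqrt(3)*x/4))*exp(-2^(2/3)*x/4)


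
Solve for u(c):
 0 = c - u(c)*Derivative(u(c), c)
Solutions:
 u(c) = -sqrt(C1 + c^2)
 u(c) = sqrt(C1 + c^2)


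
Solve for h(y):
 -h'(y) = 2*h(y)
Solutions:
 h(y) = C1*exp(-2*y)


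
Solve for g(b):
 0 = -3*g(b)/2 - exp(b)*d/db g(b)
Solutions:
 g(b) = C1*exp(3*exp(-b)/2)


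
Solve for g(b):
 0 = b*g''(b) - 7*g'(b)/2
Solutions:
 g(b) = C1 + C2*b^(9/2)


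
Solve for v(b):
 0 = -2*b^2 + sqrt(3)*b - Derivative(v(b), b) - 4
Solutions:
 v(b) = C1 - 2*b^3/3 + sqrt(3)*b^2/2 - 4*b


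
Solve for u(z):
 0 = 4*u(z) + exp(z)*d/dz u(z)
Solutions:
 u(z) = C1*exp(4*exp(-z))


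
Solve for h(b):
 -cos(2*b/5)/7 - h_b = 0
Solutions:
 h(b) = C1 - 5*sin(2*b/5)/14


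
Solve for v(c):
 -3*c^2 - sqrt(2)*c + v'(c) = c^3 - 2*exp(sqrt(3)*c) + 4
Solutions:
 v(c) = C1 + c^4/4 + c^3 + sqrt(2)*c^2/2 + 4*c - 2*sqrt(3)*exp(sqrt(3)*c)/3


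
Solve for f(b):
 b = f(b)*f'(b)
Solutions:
 f(b) = -sqrt(C1 + b^2)
 f(b) = sqrt(C1 + b^2)


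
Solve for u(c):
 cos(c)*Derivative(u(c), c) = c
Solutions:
 u(c) = C1 + Integral(c/cos(c), c)


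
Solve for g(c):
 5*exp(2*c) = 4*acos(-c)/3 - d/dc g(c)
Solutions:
 g(c) = C1 + 4*c*acos(-c)/3 + 4*sqrt(1 - c^2)/3 - 5*exp(2*c)/2


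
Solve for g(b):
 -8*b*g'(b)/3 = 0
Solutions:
 g(b) = C1


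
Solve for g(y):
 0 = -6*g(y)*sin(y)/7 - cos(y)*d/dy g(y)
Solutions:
 g(y) = C1*cos(y)^(6/7)


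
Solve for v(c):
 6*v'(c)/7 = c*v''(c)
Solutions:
 v(c) = C1 + C2*c^(13/7)


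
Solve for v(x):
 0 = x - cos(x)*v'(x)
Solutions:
 v(x) = C1 + Integral(x/cos(x), x)


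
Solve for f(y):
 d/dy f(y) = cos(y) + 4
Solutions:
 f(y) = C1 + 4*y + sin(y)


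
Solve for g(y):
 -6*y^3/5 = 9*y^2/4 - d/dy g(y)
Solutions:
 g(y) = C1 + 3*y^4/10 + 3*y^3/4


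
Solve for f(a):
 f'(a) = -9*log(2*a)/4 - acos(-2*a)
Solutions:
 f(a) = C1 - 9*a*log(a)/4 - a*acos(-2*a) - 9*a*log(2)/4 + 9*a/4 - sqrt(1 - 4*a^2)/2


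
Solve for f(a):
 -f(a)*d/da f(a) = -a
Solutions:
 f(a) = -sqrt(C1 + a^2)
 f(a) = sqrt(C1 + a^2)


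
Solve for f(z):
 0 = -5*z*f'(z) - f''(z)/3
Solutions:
 f(z) = C1 + C2*erf(sqrt(30)*z/2)


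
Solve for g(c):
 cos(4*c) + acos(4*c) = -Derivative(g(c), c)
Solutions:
 g(c) = C1 - c*acos(4*c) + sqrt(1 - 16*c^2)/4 - sin(4*c)/4


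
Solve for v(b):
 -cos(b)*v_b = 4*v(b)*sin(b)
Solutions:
 v(b) = C1*cos(b)^4


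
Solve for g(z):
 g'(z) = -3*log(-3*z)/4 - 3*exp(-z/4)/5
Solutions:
 g(z) = C1 - 3*z*log(-z)/4 + 3*z*(1 - log(3))/4 + 12*exp(-z/4)/5


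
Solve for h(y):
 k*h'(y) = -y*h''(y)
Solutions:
 h(y) = C1 + y^(1 - re(k))*(C2*sin(log(y)*Abs(im(k))) + C3*cos(log(y)*im(k)))


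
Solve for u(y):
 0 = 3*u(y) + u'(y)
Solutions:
 u(y) = C1*exp(-3*y)


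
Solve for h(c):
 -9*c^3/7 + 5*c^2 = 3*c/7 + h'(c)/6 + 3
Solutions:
 h(c) = C1 - 27*c^4/14 + 10*c^3 - 9*c^2/7 - 18*c


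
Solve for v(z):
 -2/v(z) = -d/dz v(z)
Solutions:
 v(z) = -sqrt(C1 + 4*z)
 v(z) = sqrt(C1 + 4*z)


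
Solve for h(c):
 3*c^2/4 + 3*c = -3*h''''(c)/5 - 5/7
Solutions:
 h(c) = C1 + C2*c + C3*c^2 + C4*c^3 - c^6/288 - c^5/24 - 25*c^4/504


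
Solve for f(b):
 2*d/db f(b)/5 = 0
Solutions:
 f(b) = C1


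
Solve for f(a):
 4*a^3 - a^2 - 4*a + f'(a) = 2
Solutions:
 f(a) = C1 - a^4 + a^3/3 + 2*a^2 + 2*a


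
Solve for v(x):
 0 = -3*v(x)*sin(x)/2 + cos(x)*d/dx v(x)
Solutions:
 v(x) = C1/cos(x)^(3/2)


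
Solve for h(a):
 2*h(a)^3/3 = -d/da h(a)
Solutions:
 h(a) = -sqrt(6)*sqrt(-1/(C1 - 2*a))/2
 h(a) = sqrt(6)*sqrt(-1/(C1 - 2*a))/2


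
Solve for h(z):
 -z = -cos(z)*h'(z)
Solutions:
 h(z) = C1 + Integral(z/cos(z), z)


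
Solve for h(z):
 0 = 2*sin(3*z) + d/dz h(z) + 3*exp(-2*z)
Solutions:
 h(z) = C1 + 2*cos(3*z)/3 + 3*exp(-2*z)/2


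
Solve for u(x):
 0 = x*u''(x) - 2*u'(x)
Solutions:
 u(x) = C1 + C2*x^3


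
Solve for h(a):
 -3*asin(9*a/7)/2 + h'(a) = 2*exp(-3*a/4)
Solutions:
 h(a) = C1 + 3*a*asin(9*a/7)/2 + sqrt(49 - 81*a^2)/6 - 8*exp(-3*a/4)/3


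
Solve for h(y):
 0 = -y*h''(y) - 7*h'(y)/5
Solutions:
 h(y) = C1 + C2/y^(2/5)


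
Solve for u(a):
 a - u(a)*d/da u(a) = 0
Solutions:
 u(a) = -sqrt(C1 + a^2)
 u(a) = sqrt(C1 + a^2)


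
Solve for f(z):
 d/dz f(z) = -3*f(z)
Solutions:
 f(z) = C1*exp(-3*z)


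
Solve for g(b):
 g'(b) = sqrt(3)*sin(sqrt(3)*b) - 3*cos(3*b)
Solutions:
 g(b) = C1 - sin(3*b) - cos(sqrt(3)*b)


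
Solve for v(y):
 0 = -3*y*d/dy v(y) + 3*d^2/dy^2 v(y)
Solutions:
 v(y) = C1 + C2*erfi(sqrt(2)*y/2)


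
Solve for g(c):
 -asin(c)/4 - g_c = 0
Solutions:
 g(c) = C1 - c*asin(c)/4 - sqrt(1 - c^2)/4


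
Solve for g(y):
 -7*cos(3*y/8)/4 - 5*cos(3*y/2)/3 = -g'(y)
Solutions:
 g(y) = C1 + 14*sin(3*y/8)/3 + 10*sin(3*y/2)/9


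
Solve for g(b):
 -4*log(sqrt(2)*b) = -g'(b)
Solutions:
 g(b) = C1 + 4*b*log(b) - 4*b + b*log(4)


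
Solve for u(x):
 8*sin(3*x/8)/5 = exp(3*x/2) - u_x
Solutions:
 u(x) = C1 + 2*exp(3*x/2)/3 + 64*cos(3*x/8)/15


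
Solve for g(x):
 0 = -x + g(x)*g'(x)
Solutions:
 g(x) = -sqrt(C1 + x^2)
 g(x) = sqrt(C1 + x^2)


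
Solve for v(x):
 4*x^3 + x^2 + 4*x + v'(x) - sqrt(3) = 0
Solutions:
 v(x) = C1 - x^4 - x^3/3 - 2*x^2 + sqrt(3)*x


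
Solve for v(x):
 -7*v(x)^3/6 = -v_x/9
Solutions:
 v(x) = -sqrt(-1/(C1 + 21*x))
 v(x) = sqrt(-1/(C1 + 21*x))


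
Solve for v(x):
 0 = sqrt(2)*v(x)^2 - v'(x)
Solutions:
 v(x) = -1/(C1 + sqrt(2)*x)


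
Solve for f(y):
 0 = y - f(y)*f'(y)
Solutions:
 f(y) = -sqrt(C1 + y^2)
 f(y) = sqrt(C1 + y^2)


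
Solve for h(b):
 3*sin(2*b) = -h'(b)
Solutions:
 h(b) = C1 + 3*cos(2*b)/2


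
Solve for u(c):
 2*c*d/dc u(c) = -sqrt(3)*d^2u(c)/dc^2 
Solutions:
 u(c) = C1 + C2*erf(3^(3/4)*c/3)


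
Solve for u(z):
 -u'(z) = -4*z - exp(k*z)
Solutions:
 u(z) = C1 + 2*z^2 + exp(k*z)/k


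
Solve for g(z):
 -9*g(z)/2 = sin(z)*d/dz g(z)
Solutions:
 g(z) = C1*(cos(z) + 1)^(1/4)*(cos(z)^2 + 2*cos(z) + 1)/((cos(z) - 1)^(1/4)*(cos(z)^2 - 2*cos(z) + 1))


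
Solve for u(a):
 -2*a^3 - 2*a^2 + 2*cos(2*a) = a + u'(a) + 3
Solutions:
 u(a) = C1 - a^4/2 - 2*a^3/3 - a^2/2 - 3*a + sin(2*a)


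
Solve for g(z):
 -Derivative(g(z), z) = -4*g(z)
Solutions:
 g(z) = C1*exp(4*z)


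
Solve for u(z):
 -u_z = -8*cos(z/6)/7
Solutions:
 u(z) = C1 + 48*sin(z/6)/7


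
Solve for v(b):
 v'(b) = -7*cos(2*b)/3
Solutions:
 v(b) = C1 - 7*sin(2*b)/6


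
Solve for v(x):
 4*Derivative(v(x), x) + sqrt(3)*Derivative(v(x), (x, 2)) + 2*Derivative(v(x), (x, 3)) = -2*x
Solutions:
 v(x) = C1 - x^2/4 + sqrt(3)*x/8 + (C2*sin(sqrt(29)*x/4) + C3*cos(sqrt(29)*x/4))*exp(-sqrt(3)*x/4)


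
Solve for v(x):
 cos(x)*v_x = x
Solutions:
 v(x) = C1 + Integral(x/cos(x), x)


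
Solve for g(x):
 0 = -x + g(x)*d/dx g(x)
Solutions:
 g(x) = -sqrt(C1 + x^2)
 g(x) = sqrt(C1 + x^2)


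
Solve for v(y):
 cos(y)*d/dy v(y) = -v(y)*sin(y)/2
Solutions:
 v(y) = C1*sqrt(cos(y))


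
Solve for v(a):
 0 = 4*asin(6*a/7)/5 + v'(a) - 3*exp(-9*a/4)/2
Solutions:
 v(a) = C1 - 4*a*asin(6*a/7)/5 - 2*sqrt(49 - 36*a^2)/15 - 2*exp(-9*a/4)/3


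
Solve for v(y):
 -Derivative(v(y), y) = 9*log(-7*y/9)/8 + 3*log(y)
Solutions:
 v(y) = C1 - 33*y*log(y)/8 + 3*y*(-3*log(7) + 6*log(3) + 11 - 3*I*pi)/8


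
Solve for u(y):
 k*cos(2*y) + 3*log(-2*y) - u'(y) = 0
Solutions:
 u(y) = C1 + k*sin(2*y)/2 + 3*y*log(-y) - 3*y + 3*y*log(2)


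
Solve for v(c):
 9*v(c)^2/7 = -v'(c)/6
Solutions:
 v(c) = 7/(C1 + 54*c)


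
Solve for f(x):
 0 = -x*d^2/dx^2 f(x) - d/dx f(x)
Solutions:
 f(x) = C1 + C2*log(x)


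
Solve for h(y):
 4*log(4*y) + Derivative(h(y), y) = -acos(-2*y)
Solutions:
 h(y) = C1 - 4*y*log(y) - y*acos(-2*y) - 8*y*log(2) + 4*y - sqrt(1 - 4*y^2)/2


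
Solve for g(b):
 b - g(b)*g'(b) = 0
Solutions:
 g(b) = -sqrt(C1 + b^2)
 g(b) = sqrt(C1 + b^2)


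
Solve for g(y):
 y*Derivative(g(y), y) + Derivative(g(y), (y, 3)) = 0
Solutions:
 g(y) = C1 + Integral(C2*airyai(-y) + C3*airybi(-y), y)


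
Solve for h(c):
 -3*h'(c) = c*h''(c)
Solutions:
 h(c) = C1 + C2/c^2


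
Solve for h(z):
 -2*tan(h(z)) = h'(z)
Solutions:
 h(z) = pi - asin(C1*exp(-2*z))
 h(z) = asin(C1*exp(-2*z))


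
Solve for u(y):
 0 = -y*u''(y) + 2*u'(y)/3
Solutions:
 u(y) = C1 + C2*y^(5/3)


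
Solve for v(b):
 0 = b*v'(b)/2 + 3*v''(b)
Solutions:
 v(b) = C1 + C2*erf(sqrt(3)*b/6)


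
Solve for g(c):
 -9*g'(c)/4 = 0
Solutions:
 g(c) = C1


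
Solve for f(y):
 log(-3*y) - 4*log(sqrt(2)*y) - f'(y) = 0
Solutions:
 f(y) = C1 - 3*y*log(y) + y*(-2*log(2) + log(3) + 3 + I*pi)


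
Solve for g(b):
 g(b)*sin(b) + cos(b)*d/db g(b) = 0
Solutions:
 g(b) = C1*cos(b)


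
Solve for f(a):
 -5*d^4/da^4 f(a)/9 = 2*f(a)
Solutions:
 f(a) = (C1*sin(10^(3/4)*sqrt(3)*a/10) + C2*cos(10^(3/4)*sqrt(3)*a/10))*exp(-10^(3/4)*sqrt(3)*a/10) + (C3*sin(10^(3/4)*sqrt(3)*a/10) + C4*cos(10^(3/4)*sqrt(3)*a/10))*exp(10^(3/4)*sqrt(3)*a/10)


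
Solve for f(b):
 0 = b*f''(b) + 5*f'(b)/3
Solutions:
 f(b) = C1 + C2/b^(2/3)


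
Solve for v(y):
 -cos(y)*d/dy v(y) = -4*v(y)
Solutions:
 v(y) = C1*(sin(y)^2 + 2*sin(y) + 1)/(sin(y)^2 - 2*sin(y) + 1)


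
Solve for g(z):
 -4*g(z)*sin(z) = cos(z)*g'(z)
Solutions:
 g(z) = C1*cos(z)^4


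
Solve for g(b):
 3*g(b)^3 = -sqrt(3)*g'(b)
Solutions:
 g(b) = -sqrt(2)*sqrt(-1/(C1 - sqrt(3)*b))/2
 g(b) = sqrt(2)*sqrt(-1/(C1 - sqrt(3)*b))/2


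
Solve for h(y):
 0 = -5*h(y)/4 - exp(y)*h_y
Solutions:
 h(y) = C1*exp(5*exp(-y)/4)


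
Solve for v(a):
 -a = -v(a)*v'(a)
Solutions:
 v(a) = -sqrt(C1 + a^2)
 v(a) = sqrt(C1 + a^2)


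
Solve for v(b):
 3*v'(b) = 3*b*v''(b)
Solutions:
 v(b) = C1 + C2*b^2


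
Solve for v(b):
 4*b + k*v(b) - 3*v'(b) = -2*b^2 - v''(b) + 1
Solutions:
 v(b) = C1*exp(b*(3 - sqrt(9 - 4*k))/2) + C2*exp(b*(sqrt(9 - 4*k) + 3)/2) - 2*b^2/k - 4*b/k - 12*b/k^2 + 1/k - 8/k^2 - 36/k^3


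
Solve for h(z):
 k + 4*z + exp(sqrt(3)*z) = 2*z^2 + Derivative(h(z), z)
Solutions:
 h(z) = C1 + k*z - 2*z^3/3 + 2*z^2 + sqrt(3)*exp(sqrt(3)*z)/3


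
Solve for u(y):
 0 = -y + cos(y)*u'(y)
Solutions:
 u(y) = C1 + Integral(y/cos(y), y)


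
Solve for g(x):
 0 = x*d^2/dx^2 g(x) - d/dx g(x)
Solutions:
 g(x) = C1 + C2*x^2


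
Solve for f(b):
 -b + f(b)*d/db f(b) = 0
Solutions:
 f(b) = -sqrt(C1 + b^2)
 f(b) = sqrt(C1 + b^2)


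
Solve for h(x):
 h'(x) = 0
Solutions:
 h(x) = C1


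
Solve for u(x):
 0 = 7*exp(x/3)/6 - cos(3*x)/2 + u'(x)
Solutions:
 u(x) = C1 - 7*exp(x/3)/2 + sin(3*x)/6


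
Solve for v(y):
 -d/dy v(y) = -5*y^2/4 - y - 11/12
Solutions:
 v(y) = C1 + 5*y^3/12 + y^2/2 + 11*y/12


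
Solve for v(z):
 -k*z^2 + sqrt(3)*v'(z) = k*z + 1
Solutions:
 v(z) = C1 + sqrt(3)*k*z^3/9 + sqrt(3)*k*z^2/6 + sqrt(3)*z/3


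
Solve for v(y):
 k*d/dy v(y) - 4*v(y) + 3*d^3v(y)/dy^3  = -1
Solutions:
 v(y) = C1*exp(y*(-k/(sqrt(k^3 + 324) + 18)^(1/3) + (sqrt(k^3 + 324) + 18)^(1/3))/3) + C2*exp(y*(-4*k/((-1 + sqrt(3)*I)*(sqrt(k^3 + 324) + 18)^(1/3)) - (sqrt(k^3 + 324) + 18)^(1/3) + sqrt(3)*I*(sqrt(k^3 + 324) + 18)^(1/3))/6) + C3*exp(y*(4*k/((1 + sqrt(3)*I)*(sqrt(k^3 + 324) + 18)^(1/3)) - (sqrt(k^3 + 324) + 18)^(1/3) - sqrt(3)*I*(sqrt(k^3 + 324) + 18)^(1/3))/6) + 1/4


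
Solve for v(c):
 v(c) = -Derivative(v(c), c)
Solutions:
 v(c) = C1*exp(-c)


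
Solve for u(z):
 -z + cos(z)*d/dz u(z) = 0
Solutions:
 u(z) = C1 + Integral(z/cos(z), z)


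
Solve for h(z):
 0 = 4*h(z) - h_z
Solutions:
 h(z) = C1*exp(4*z)


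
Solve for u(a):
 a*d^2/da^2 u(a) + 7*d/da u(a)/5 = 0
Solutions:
 u(a) = C1 + C2/a^(2/5)


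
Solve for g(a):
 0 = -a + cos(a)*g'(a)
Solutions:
 g(a) = C1 + Integral(a/cos(a), a)


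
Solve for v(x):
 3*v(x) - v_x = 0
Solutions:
 v(x) = C1*exp(3*x)


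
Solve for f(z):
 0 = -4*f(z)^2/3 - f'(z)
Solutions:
 f(z) = 3/(C1 + 4*z)


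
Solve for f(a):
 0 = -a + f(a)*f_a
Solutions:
 f(a) = -sqrt(C1 + a^2)
 f(a) = sqrt(C1 + a^2)


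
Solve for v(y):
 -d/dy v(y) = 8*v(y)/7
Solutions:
 v(y) = C1*exp(-8*y/7)


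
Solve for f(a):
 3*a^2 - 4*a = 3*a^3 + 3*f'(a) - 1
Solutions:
 f(a) = C1 - a^4/4 + a^3/3 - 2*a^2/3 + a/3


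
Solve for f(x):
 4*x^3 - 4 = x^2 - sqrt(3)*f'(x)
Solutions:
 f(x) = C1 - sqrt(3)*x^4/3 + sqrt(3)*x^3/9 + 4*sqrt(3)*x/3


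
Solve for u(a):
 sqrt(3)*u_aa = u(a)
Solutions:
 u(a) = C1*exp(-3^(3/4)*a/3) + C2*exp(3^(3/4)*a/3)


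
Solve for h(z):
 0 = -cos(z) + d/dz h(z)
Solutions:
 h(z) = C1 + sin(z)


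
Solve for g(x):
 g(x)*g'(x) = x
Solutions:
 g(x) = -sqrt(C1 + x^2)
 g(x) = sqrt(C1 + x^2)


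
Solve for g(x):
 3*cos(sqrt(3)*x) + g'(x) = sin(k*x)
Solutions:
 g(x) = C1 - sqrt(3)*sin(sqrt(3)*x) - cos(k*x)/k
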